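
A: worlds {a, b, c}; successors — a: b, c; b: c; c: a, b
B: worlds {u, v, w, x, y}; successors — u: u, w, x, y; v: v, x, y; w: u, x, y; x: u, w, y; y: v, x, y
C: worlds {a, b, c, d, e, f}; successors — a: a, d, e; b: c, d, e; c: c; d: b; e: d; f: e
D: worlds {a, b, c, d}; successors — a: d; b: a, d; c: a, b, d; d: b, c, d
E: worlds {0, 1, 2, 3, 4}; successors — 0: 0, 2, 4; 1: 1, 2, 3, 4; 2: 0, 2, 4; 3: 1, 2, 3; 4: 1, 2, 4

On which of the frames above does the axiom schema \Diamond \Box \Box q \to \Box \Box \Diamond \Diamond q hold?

A, B, D, E

The schema corresponds to a generalized confluence (Geach) condition: \forall x \forall y \forall z ((xRy \wedge x R^2 z) \to \exists w (y R^2 w \wedge z R^2 w)).
A: satisfies the condition.
B: satisfies the condition.
C: fails — aRd, aR²e but no w with dR²w and eR²w.
D: satisfies the condition.
E: satisfies the condition.
Valid on: A, B, D, E.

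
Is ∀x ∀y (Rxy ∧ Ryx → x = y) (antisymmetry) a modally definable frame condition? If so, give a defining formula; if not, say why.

No — not modally definable

If a class were modally definable it would be closed under surjective bounded morphisms (Goldblatt–Thomason).
The 8-cycle (worlds 0,1,2,3,4,5,6,7 with 0→1→2→3→4→5→6→7→0) is antisymmetric. Sending even-indexed worlds to • and odd-indexed worlds to ∘ is a surjective bounded morphism onto the two-world frame with •↔∘, which is not antisymmetric.
Hence antisymmetry is not modally definable.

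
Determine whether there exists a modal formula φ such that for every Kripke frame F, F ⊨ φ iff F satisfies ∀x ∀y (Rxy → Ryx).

Yes, by q → □◇q

Yes: it is symmetry, defined by the B schema q → □◇q.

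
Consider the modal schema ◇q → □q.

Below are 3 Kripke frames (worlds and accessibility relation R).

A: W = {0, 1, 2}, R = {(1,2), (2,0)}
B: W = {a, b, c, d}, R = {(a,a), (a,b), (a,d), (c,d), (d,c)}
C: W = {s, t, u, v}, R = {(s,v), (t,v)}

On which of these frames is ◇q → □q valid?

A, C

This is the axiom for partial functionality; its first-order frame correspondent is ∀x ∀y ∀z (Rxy ∧ Rxz → y = z).
A: holds.
B: fails — a sees both a and b.
C: holds.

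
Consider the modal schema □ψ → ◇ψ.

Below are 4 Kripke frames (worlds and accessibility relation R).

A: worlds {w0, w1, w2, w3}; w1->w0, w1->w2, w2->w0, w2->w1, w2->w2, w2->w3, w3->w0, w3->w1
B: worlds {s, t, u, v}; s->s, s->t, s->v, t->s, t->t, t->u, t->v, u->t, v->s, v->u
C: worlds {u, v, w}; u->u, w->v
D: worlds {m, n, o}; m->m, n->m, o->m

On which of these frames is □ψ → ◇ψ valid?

B, D

The schema corresponds to seriality: ∀x ∃y Rxy.
A: fails — world w0 has no successor.
B: condition met.
C: fails — world v has no successor.
D: condition met.
Valid on: B, D.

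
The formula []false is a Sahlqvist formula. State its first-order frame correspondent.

emptiness of R: forall x forall y ~Rxy

□⊥ is valid iff no world has any successor (otherwise □⊥ fails at any world with one).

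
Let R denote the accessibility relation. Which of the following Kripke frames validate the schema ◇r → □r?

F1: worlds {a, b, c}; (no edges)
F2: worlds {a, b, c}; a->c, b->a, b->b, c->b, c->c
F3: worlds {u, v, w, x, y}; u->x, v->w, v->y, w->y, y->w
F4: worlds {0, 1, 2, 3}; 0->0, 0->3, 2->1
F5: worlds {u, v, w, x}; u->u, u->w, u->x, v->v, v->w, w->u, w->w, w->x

F1

This is the axiom for partial functionality; its first-order frame correspondent is ∀x ∀y ∀z (Rxy ∧ Rxz → y = z).
F1: condition met.
F2: fails — b sees both a and b.
F3: fails — v sees both w and y.
F4: fails — 0 sees both 0 and 3.
F5: fails — u sees both u and w.
Valid on: F1.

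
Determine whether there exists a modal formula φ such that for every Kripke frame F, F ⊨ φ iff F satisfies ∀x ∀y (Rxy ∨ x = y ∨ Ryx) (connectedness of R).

Any modally definable frame class is closed under disjoint unions.
Take 3 disjoint single-world reflexive frames: each is trivially connected, but their disjoint union has 3 worlds with no edge between distinct components, so it is not connected.
Hence connectedness of R is not modally definable.

No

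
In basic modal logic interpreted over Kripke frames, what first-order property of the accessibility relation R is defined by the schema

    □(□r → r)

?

shift-reflexivity

This is the T□ axiom.
It corresponds to shift-reflexivity: ∀x ∀y (Rxy → Ryy).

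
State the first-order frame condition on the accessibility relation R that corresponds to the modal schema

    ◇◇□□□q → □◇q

∀x ∀y ∀z ((xR²y ∧ xRz) → ∃w (yR³w ∧ zRw))

This is a Sahlqvist (Geach-type) schema ◇^2□^3q → □^1◇^1q.
First-order correspondent: ∀x ∀y ∀z ((xR²y ∧ xRz) → ∃w (yR³w ∧ zRw)).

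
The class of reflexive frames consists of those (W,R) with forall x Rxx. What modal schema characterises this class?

□p → p

The condition is reflexivity. The T schema □p → p defines it.
Suppose □p→p is valid. At any x set V(p)={w : Rxw}. Then □p holds at x, so p holds at x, i.e. Rxx.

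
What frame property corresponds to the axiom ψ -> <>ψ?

Replacing ψ by ¬ψ and contraposing gives the equivalent schema □ψ → ψ.
Suppose □ψ→ψ is valid. At any x set V(ψ)={w : Rxw}. Then □ψ holds at x, so ψ holds at x, i.e. Rxx.

reflexivity: forall x Rxx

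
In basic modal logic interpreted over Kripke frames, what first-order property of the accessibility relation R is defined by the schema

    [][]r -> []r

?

Suppose □□r→□r is valid. Take Rxy and set V(r)={w : xR²w}. Then □□r at x, so □r at x, so r at y, i.e. ∃z(Rxz∧Rzy).

Density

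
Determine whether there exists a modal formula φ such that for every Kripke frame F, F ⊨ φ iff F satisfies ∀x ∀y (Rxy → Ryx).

Definable; p → □◇p defines it

Yes: it is symmetry, defined by the B schema p → □◇p.
Suppose p→□◇p is valid. Take Rxy and set V(p)={x}. Then p at x, so □◇p at x, so ◇p at y, so some z with Ryz has p; z=x, i.e. Ryx.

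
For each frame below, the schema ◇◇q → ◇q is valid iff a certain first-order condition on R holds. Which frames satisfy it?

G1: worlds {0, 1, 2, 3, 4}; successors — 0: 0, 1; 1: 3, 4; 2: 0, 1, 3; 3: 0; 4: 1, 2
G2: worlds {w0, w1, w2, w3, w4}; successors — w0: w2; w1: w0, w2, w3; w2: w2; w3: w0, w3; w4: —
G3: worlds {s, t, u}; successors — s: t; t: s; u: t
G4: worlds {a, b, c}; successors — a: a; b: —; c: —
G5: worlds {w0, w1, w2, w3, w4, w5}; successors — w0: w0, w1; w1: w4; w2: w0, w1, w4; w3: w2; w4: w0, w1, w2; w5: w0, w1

G4

Frame correspondent (Sahlqvist): ∀x ∀y ∀z (Rxy ∧ Ryz → Rxz) — i.e. transitivity.
G1: fails — R01 and R14 but not R04.
G2: fails — Rw3w0 and Rw0w2 but not Rw3w2.
G3: fails — Rts and Rst but not Rtt.
G4: ✓.
G5: fails — Rw2w4 and Rw4w2 but not Rw2w2.
Valid on: G4.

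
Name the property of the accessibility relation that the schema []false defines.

emptiness of R

This is the Ver axiom.
Its frame correspondent is emptiness of R — forall x forall y ~Rxy.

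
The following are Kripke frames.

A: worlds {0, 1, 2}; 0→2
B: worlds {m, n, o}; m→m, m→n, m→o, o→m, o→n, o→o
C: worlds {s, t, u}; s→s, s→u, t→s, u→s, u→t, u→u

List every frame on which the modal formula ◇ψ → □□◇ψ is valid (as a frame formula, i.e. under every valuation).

The schema corresponds to a generalized confluence (Geach) condition: ∀x ∀y ∀z ((xRy ∧ xR²z) → ∃w (y = w ∧ zRw)).
A: holds.
B: fails — mRm, mR²n but no w with m=w and nRw.
C: fails — sRu, sR²t but no w with u=w and tRw.

A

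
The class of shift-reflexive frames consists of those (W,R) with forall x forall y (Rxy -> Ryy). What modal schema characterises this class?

This is shift-reflexivity; the standard corresponding axiom is T□: □(□ψ → ψ).
Suppose □(□ψ→ψ) is valid. Take Rxy and set V(ψ)={w : Ryw}. Then at y, □ψ holds; since □(□ψ→ψ) at x, □ψ→ψ at y, so ψ at y, i.e. Ryy.

□(□ψ → ψ)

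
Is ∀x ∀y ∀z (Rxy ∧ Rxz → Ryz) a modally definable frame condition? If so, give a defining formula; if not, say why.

Yes, by ◇q → □◇q

The condition is the Euclidean property. A defining modal formula is ◇q → □◇q.
Suppose ◇q→□◇q is valid. Take Rxy, Rxz and set V(q)={y}. Then ◇q at x, so □◇q at x, so ◇q at z, so some w with Rzw has q; w=y, i.e. Rzy. By symmetry of the argument, Ryz.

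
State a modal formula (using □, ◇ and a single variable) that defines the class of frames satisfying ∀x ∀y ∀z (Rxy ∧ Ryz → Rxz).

□s → □□s

The condition is transitivity. The 4 schema □s → □□s defines it.
Suppose □s→□□s is valid. Take Rxy, Ryz and set V(s)={w : Rxw}. Then □s at x, so □□s at x, so □s at y, so s at z, i.e. Rxz.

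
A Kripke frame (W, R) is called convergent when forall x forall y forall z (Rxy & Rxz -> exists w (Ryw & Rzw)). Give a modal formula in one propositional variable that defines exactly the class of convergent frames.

◇□p → □◇p

This is convergence; the standard corresponding axiom is .2: ◇□p → □◇p.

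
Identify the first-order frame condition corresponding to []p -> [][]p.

Suppose □p→□□p is valid. Take Rxy, Ryz and set V(p)={w : Rxw}. Then □p at x, so □□p at x, so □p at y, so p at z, i.e. Rxz.

Transitivity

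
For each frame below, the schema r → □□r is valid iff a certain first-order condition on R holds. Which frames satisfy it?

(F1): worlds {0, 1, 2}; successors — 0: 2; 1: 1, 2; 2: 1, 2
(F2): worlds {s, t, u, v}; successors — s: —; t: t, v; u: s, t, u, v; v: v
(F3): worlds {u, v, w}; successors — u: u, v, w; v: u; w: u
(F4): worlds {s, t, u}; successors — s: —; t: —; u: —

(F4)

Frame correspondent (Sahlqvist): ∀x ∀z (xR²z → ∃w (x = w ∧ z = w)) — i.e. a generalized confluence (Geach) condition.
(F1): fails — 0R²1 but 0 ≠ 1.
(F2): fails — tR²v but t ≠ v.
(F3): fails — uR²v but u ≠ v.
(F4): holds.
Valid on: (F4).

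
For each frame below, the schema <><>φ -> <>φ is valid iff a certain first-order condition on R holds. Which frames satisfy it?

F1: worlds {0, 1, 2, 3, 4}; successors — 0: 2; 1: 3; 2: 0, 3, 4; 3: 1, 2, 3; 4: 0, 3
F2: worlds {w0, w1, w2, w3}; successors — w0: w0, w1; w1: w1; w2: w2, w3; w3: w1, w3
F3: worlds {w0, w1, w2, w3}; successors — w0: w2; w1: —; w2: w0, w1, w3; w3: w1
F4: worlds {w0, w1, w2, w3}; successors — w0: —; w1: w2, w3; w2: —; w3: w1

none

This is the axiom for transitivity; its first-order frame correspondent is forall x forall y forall z (Rxy & Ryz -> Rxz).
F1: fails — R32 and R20 but not R30.
F2: fails — Rw2w3 and Rw3w1 but not Rw2w1.
F3: fails — Rw0w2 and Rw2w1 but not Rw0w1.
F4: fails — Rw3w1 and Rw1w2 but not Rw3w2.
Valid on no frame.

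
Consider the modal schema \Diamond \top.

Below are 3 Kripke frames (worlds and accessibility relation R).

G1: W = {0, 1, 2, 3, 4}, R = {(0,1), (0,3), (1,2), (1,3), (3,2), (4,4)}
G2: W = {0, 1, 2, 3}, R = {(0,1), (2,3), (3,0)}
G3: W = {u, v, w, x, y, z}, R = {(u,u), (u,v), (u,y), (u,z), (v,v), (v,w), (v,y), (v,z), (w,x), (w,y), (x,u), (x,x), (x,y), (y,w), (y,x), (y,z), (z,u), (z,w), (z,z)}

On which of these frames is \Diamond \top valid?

G3

This is the axiom for seriality; its first-order frame correspondent is \forall x \exists y Rxy.
G1: fails — world 2 has no successor.
G2: fails — world 1 has no successor.
G3: satisfies the condition.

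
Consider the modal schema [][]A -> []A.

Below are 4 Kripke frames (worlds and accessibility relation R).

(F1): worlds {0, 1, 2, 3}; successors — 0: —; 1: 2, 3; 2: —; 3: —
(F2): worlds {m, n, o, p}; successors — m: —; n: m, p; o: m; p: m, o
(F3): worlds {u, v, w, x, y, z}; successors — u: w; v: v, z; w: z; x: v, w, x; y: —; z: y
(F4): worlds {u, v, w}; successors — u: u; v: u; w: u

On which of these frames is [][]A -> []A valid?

(F4)

Frame correspondent (Sahlqvist): forall x forall y (Rxy -> exists z (Rxz & Rzy)) — i.e. density.
(F1): fails — R12 but no z with R1z and Rz2.
(F2): fails — Rom but no z with Roz and Rzm.
(F3): fails — Ruw but no t with Rut and Rtw.
(F4): holds.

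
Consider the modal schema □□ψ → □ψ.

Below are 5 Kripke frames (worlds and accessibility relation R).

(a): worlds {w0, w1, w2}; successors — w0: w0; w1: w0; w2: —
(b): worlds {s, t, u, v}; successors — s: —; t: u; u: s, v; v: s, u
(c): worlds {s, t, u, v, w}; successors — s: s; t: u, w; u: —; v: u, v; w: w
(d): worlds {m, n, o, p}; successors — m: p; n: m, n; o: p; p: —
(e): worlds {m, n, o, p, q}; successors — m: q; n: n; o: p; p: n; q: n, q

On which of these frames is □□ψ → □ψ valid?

(a)

Frame correspondent (Sahlqvist): ∀x ∀y (Rxy → ∃z (Rxz ∧ Rzy)) — i.e. density.
(a): condition met.
(b): fails — Ruv but no z with Ruz and Rzv.
(c): fails — Rtu but no z with Rtz and Rzu.
(d): fails — Rop but no z with Roz and Rzp.
(e): fails — Rop but no z with Roz and Rzp.
Valid on: (a).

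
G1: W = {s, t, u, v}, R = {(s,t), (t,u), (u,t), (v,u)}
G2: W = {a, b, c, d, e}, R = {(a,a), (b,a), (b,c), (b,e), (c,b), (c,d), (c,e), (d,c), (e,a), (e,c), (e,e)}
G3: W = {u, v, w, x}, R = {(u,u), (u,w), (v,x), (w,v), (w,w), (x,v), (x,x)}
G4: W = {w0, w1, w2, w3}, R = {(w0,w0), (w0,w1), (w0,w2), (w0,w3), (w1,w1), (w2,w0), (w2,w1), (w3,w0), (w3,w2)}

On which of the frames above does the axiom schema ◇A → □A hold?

G1

This is the axiom for partial functionality; its first-order frame correspondent is ∀x ∀y ∀z (Rxy ∧ Rxz → y = z).
G1: condition met.
G2: fails — b sees both a and c.
G3: fails — u sees both u and w.
G4: fails — w0 sees both w0 and w1.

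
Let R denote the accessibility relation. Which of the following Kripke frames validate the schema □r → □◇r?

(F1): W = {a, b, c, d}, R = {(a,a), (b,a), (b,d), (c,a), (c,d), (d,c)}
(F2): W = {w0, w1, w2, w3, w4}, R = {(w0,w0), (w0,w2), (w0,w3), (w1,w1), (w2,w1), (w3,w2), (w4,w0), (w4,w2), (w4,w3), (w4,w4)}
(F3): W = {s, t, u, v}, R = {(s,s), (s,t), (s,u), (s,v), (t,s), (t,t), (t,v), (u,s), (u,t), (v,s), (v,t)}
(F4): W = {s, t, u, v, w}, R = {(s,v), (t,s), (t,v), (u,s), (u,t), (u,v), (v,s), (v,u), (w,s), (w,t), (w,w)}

Frame correspondent (Sahlqvist): ∀x ∀z (xRz → ∃w (xRw ∧ zRw)) — i.e. a generalized confluence (Geach) condition.
(F1): fails — bRd but no w with bRw and dRw.
(F2): fails — w0Rw2 but no w with w0Rw and w2Rw.
(F3): holds.
(F4): fails — sRv but no w* with sRw* and vRw*.
Valid on: (F3).

(F3)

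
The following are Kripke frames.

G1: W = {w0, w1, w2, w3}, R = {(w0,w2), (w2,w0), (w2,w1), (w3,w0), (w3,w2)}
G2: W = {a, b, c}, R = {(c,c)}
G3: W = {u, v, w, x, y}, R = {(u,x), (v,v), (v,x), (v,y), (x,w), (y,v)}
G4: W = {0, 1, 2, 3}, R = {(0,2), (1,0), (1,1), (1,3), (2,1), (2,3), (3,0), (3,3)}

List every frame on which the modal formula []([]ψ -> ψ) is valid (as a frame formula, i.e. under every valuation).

G2

The schema corresponds to shift-reflexivity: forall x forall y (Rxy -> Ryy).
G1: fails — Rw3w2 but not Rw2w2.
G2: satisfies the condition.
G3: fails — Rxw but not Rww.
G4: fails — R10 but not R00.
Valid on: G2.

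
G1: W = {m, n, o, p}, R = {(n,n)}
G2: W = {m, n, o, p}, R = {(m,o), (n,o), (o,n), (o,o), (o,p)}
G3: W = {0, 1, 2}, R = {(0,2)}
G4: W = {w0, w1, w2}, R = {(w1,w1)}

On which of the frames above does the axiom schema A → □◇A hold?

G1, G4

The schema corresponds to symmetry: ∀x ∀y (Rxy → Ryx).
G1: satisfies the condition.
G2: fails — Rop but not Rpo.
G3: fails — R02 but not R20.
G4: satisfies the condition.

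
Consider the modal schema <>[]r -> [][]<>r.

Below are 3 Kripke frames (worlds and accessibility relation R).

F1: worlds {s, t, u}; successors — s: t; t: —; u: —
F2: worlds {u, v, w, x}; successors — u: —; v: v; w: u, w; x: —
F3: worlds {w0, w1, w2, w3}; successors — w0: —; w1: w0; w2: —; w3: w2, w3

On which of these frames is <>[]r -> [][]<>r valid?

F1

This is the axiom for a generalized confluence (Geach) condition; its first-order frame correspondent is forall x forall y forall z ((xRy & x R^2 z) -> exists w (yRw & zRw)).
F1: ✓.
F2: fails — wRu, wR²u but no t with uRt and uRt.
F3: fails — w3Rw2, w3R²w2 but no w with w2Rw and w2Rw.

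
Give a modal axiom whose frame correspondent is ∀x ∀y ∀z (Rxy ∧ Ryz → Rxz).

This is transitivity; the standard corresponding axiom is 4: □p → □□p.
Suppose □p→□□p is valid. Take Rxy, Ryz and set V(p)={w : Rxw}. Then □p at x, so □□p at x, so □p at y, so p at z, i.e. Rxz.

□p → □□p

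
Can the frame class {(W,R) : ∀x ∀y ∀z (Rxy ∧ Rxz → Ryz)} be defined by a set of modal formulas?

Yes — defined by ◇q → □◇q

This is a Sahlqvist condition; the 5 axiom ◇q → □◇q defines it.
Suppose ◇q→□◇q is valid. Take Rxy, Rxz and set V(q)={y}. Then ◇q at x, so □◇q at x, so ◇q at z, so some w with Rzw has q; w=y, i.e. Rzy. By symmetry of the argument, Ryz.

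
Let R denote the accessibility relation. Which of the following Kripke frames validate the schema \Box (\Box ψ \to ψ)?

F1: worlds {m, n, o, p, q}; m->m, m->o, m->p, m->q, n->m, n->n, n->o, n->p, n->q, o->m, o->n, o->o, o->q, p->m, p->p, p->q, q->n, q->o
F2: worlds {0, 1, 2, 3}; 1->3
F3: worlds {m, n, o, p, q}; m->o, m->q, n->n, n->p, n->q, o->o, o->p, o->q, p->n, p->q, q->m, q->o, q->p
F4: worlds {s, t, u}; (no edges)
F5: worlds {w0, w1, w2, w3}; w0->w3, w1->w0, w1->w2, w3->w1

This is the axiom for shift-reflexivity; its first-order frame correspondent is \forall x \forall y (Rxy \to Ryy).
F1: fails — Rnq but not Rqq.
F2: fails — R13 but not R33.
F3: fails — Rop but not Rpp.
F4: holds.
F5: fails — Rw1w2 but not Rw2w2.

F4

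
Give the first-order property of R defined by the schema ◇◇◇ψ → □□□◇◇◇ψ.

This is a Sahlqvist (Geach-type) schema ◇^3□^0ψ → □^3◇^3ψ.
Minimal-valuation argument: fix x; take any y with xR^3y and any z with xR^3z. Set V(ψ) to the set of worlds R-reachable from y in exactly 0 steps. Then □^0ψ holds at y, so the antecedent holds at x; validity forces ◇^3ψ at z, giving a w with zR^3w and yR^0w.
First-order correspondent: ∀x ∀y ∀z ((xR³y ∧ xR³z) → ∃w (y = w ∧ zR³w)).

∀x ∀y ∀z ((xR³y ∧ xR³z) → ∃w (y = w ∧ zR³w))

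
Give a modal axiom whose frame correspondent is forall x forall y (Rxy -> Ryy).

□(□s → s)

The condition is shift-reflexivity. The T□ schema □(□s → s) defines it.
Suppose □(□s→s) is valid. Take Rxy and set V(s)={w : Ryw}. Then at y, □s holds; since □(□s→s) at x, □s→s at y, so s at y, i.e. Ryy.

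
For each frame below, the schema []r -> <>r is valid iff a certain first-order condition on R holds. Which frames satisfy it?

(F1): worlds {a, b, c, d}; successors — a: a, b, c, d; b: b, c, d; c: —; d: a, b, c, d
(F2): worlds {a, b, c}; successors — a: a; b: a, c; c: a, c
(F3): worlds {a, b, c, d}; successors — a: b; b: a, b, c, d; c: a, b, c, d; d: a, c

The schema corresponds to seriality: forall x exists y Rxy.
(F1): fails — world c has no successor.
(F2): ✓.
(F3): ✓.
Valid on: (F2), (F3).

(F2), (F3)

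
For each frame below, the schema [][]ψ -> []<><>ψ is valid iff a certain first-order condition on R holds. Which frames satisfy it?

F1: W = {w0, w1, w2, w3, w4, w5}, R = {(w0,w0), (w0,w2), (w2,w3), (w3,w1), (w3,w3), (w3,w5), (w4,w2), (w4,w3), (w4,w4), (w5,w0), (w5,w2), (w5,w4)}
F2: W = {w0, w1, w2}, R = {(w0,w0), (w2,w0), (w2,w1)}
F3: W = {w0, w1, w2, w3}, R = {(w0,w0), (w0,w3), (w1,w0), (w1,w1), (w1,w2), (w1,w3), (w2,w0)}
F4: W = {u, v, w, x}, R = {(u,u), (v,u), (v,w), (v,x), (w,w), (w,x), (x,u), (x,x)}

This is the axiom for a generalized confluence (Geach) condition; its first-order frame correspondent is forall x forall z (xRz -> exists w (x R^2 w & z R^2 w)).
F1: fails — w3Rw1 but no w with w3R²w and w1R²w.
F2: fails — w2Rw1 but no w with w2R²w and w1R²w.
F3: fails — w0Rw3 but no w with w0R²w and w3R²w.
F4: satisfies the condition.

F4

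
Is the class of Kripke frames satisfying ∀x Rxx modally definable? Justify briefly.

Definable; □q → q defines it

Yes: it is reflexivity, defined by the T schema □q → q.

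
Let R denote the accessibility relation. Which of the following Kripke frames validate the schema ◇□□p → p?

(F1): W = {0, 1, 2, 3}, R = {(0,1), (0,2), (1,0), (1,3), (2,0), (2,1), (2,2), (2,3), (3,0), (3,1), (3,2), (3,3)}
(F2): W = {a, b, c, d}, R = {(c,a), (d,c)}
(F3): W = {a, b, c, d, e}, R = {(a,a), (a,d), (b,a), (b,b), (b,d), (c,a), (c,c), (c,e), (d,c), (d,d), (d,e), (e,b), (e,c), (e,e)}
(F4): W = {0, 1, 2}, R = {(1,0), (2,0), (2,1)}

Frame correspondent (Sahlqvist): ∀x ∀y (xRy → ∃w (yR²w ∧ x = w)) — i.e. a generalized confluence (Geach) condition.
(F1): ✓.
(F2): fails — cRa but no w with aR²w and c=w.
(F3): fails — bRa but no w with aR²w and b=w.
(F4): fails — 1R0 but no w with 0R²w and 1=w.
Valid on: (F1).

(F1)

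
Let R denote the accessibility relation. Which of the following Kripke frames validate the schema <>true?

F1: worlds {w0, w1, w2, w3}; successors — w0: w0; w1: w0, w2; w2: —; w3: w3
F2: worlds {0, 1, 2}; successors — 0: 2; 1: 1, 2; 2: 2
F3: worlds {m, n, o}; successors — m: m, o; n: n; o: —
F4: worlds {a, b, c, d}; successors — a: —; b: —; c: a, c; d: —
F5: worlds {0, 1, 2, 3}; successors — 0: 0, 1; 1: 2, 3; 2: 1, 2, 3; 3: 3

F2, F5

The schema corresponds to seriality: forall x exists y Rxy.
F1: fails — world w2 has no successor.
F2: satisfies the condition.
F3: fails — world o has no successor.
F4: fails — world a has no successor.
F5: satisfies the condition.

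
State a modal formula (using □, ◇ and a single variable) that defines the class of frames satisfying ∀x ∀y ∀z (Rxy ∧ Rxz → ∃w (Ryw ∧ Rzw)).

◇□p → □◇p

A defining formula is ◇□p → □◇p (the .2 axiom).
Suppose ◇□p→□◇p is valid. Take Rxy, Rxz and set V(p)={w : Ryw}. Then □p at y so ◇□p at x, so □◇p at x, so ◇p at z, giving w with Rzw and Ryw.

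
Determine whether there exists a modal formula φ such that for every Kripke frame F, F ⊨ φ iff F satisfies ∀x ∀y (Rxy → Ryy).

Yes: it is shift-reflexivity, defined by the T□ schema □(□r → r).
Suppose □(□r→r) is valid. Take Rxy and set V(r)={w : Ryw}. Then at y, □r holds; since □(□r→r) at x, □r→r at y, so r at y, i.e. Ryy.

Yes, by □(□r → r)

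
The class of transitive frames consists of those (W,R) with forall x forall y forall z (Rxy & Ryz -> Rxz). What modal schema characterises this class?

□p → □□p

This is transitivity; the standard corresponding axiom is 4: □p → □□p.
Suppose □p→□□p is valid. Take Rxy, Ryz and set V(p)={w : Rxw}. Then □p at x, so □□p at x, so □p at y, so p at z, i.e. Rxz.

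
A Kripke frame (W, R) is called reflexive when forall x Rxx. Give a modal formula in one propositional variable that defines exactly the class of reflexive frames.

A defining formula is □s → s (the T axiom).
Suppose □s→s is valid. At any x set V(s)={w : Rxw}. Then □s holds at x, so s holds at x, i.e. Rxx.

□s → s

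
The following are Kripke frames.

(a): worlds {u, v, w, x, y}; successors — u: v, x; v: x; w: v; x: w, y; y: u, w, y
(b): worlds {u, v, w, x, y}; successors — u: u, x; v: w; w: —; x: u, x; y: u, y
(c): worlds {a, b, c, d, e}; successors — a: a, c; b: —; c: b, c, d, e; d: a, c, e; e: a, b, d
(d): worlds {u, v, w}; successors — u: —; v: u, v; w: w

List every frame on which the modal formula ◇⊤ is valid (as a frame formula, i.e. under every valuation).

(a)

This is the axiom for seriality; its first-order frame correspondent is ∀x ∃y Rxy.
(a): condition met.
(b): fails — world w has no successor.
(c): fails — world b has no successor.
(d): fails — world u has no successor.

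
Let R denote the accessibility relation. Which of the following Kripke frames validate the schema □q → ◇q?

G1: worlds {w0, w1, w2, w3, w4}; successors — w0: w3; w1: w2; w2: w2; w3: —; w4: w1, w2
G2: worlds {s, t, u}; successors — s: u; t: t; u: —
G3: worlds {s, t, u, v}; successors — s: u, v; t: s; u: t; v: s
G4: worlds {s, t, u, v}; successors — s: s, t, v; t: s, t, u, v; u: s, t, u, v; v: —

Frame correspondent (Sahlqvist): ∀x ∃y Rxy — i.e. seriality.
G1: fails — world w3 has no successor.
G2: fails — world u has no successor.
G3: ✓.
G4: fails — world v has no successor.

G3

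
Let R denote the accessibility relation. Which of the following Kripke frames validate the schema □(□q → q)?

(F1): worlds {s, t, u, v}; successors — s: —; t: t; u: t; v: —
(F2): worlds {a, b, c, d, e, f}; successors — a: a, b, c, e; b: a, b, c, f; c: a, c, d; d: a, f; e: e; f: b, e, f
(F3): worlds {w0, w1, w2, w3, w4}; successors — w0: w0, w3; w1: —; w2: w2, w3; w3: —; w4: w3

Frame correspondent (Sahlqvist): ∀x ∀y (Rxy → Ryy) — i.e. shift-reflexivity.
(F1): condition met.
(F2): fails — Rcd but not Rdd.
(F3): fails — Rw4w3 but not Rw3w3.
Valid on: (F1).

(F1)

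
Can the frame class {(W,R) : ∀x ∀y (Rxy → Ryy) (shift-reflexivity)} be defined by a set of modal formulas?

The condition is shift-reflexivity. A defining modal formula is □(□r → r).

Definable; □(□r → r) defines it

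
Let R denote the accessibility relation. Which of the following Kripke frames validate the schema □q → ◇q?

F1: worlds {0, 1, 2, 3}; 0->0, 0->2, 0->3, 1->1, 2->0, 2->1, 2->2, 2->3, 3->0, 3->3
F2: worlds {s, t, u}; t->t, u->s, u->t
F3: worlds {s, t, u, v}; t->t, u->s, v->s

F1

Frame correspondent (Sahlqvist): ∀x ∃y Rxy — i.e. seriality.
F1: ✓.
F2: fails — world s has no successor.
F3: fails — world s has no successor.
Valid on: F1.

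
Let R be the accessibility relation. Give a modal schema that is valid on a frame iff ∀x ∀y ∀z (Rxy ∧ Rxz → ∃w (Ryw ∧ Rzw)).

◇□r → □◇r

This is convergence; the standard corresponding axiom is .2: ◇□r → □◇r.
Suppose ◇□r→□◇r is valid. Take Rxy, Rxz and set V(r)={w : Ryw}. Then □r at y so ◇□r at x, so □◇r at x, so ◇r at z, giving w with Rzw and Ryw.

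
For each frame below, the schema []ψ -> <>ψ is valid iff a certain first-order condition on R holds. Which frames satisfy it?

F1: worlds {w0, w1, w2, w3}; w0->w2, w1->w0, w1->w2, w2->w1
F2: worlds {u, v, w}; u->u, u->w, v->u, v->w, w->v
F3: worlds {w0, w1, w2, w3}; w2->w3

The schema corresponds to seriality: forall x exists y Rxy.
F1: fails — world w3 has no successor.
F2: condition met.
F3: fails — world w0 has no successor.

F2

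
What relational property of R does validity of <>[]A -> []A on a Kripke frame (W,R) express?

the Euclidean property: forall x forall y forall z (Rxy & Rxz -> Ryz)

This schema is equivalent to the 5 axiom ◇A → □◇A.
Its frame correspondent is the Euclidean property — forall x forall y forall z (Rxy & Rxz -> Ryz).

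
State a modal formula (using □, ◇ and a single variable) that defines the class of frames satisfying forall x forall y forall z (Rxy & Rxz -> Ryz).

◇ψ → □◇ψ

The condition is the Euclidean property. The 5 schema ◇ψ → □◇ψ defines it.
Suppose ◇ψ→□◇ψ is valid. Take Rxy, Rxz and set V(ψ)={y}. Then ◇ψ at x, so □◇ψ at x, so ◇ψ at z, so some w with Rzw has ψ; w=y, i.e. Rzy. By symmetry of the argument, Ryz.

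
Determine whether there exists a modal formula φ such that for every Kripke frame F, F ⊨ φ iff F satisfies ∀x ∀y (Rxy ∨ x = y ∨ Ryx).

Not modally definable

Modal frame validity is preserved under disjoint unions.
Take 3 disjoint single-world reflexive frames: each is trivially connected, but their disjoint union has 3 worlds with no edge between distinct components, so it is not connected.
Hence connectedness of R is not modally definable.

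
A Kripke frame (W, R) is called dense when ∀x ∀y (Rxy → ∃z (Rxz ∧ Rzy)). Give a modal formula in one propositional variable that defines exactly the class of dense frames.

□□q → □q

This is density; the standard corresponding axiom is C4: □□q → □q.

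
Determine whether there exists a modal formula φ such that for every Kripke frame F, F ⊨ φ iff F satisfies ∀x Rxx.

Yes: it is reflexivity, defined by the T schema □q → q.
Suppose □q→q is valid. At any x set V(q)={w : Rxw}. Then □q holds at x, so q holds at x, i.e. Rxx.

Yes — defined by □q → q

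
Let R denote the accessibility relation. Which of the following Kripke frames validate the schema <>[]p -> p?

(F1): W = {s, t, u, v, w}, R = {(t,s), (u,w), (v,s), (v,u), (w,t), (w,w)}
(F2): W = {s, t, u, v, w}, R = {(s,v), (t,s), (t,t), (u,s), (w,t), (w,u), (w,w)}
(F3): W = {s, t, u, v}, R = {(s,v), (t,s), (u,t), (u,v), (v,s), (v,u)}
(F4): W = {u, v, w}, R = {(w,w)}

This is the axiom for symmetry; its first-order frame correspondent is forall x forall y (Rxy -> Ryx).
(F1): fails — Rwt but not Rtw.
(F2): fails — Rwt but not Rtw.
(F3): fails — Rut but not Rtu.
(F4): satisfies the condition.
Valid on: (F4).

(F4)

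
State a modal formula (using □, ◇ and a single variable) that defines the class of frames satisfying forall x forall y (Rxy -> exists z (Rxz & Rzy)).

This is density; the standard corresponding axiom is C4: □□p → □p.
Suppose □□p→□p is valid. Take Rxy and set V(p)={w : xR²w}. Then □□p at x, so □p at x, so p at y, i.e. ∃z(Rxz∧Rzy).

□□p → □p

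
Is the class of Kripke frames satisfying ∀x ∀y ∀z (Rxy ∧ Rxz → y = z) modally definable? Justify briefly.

Yes, by ◇p → □p

Yes: it is partial functionality, defined by the CD schema ◇p → □p.
Suppose ◇p→□p is valid. Take Rxy, Rxz and set V(p)={y}. Then ◇p at x, so □p at x, so p at z, i.e. z=y.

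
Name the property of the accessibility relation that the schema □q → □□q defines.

transitivity: ∀x ∀y ∀z (Rxy ∧ Ryz → Rxz)

This is the 4 axiom.
Its frame correspondent is transitivity — ∀x ∀y ∀z (Rxy ∧ Ryz → Rxz).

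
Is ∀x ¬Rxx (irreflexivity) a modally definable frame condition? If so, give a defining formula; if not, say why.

No

Modal frame validity is preserved under surjective bounded morphisms.
The 2-cycle (worlds s,t with s→t→s) is irreflexive, and the map sending every world to a single reflexive point • is a surjective bounded morphism (forth: every edge maps to (•,•); back: every world has a successor). So any modal formula valid on the 2-cycle is also valid on the reflexive point, which is not irreflexive.
Hence irreflexivity is not modally definable.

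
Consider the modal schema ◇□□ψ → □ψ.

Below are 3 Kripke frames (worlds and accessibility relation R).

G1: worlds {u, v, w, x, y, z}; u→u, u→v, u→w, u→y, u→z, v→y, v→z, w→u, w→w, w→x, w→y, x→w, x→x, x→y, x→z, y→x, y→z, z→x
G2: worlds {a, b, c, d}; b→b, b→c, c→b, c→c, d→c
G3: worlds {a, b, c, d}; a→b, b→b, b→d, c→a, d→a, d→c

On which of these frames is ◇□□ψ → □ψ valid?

G2

Frame correspondent (Sahlqvist): ∀x ∀y ∀z ((xRy ∧ xRz) → ∃w (yR²w ∧ z = w)) — i.e. a generalized confluence (Geach) condition.
G1: fails — uRv, uRu but no t with vR²t and u=t.
G2: holds.
G3: fails — bRd, bRd but no w with dR²w and d=w.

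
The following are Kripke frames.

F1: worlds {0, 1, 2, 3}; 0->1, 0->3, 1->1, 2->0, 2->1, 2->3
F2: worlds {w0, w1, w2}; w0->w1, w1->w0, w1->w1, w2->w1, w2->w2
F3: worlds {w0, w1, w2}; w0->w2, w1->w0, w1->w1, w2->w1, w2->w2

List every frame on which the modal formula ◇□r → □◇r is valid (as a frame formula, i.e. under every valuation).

F2

The schema corresponds to convergence: ∀x ∀y ∀z (Rxy ∧ Rxz → ∃w (Ryw ∧ Rzw)).
F1: fails — R01 and R03 but 1 and 3 have no common successor.
F2: ✓.
F3: fails — Rw1w1 and Rw1w0 but w1 and w0 have no common successor.
Valid on: F2.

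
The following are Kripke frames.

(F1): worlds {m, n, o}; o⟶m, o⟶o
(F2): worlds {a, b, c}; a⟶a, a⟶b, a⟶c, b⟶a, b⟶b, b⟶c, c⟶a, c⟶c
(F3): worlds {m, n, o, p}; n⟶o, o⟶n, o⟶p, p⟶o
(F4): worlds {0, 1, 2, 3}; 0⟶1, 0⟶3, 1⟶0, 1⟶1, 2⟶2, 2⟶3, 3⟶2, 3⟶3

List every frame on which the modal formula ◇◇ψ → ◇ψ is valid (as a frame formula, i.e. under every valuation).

This is the axiom for transitivity; its first-order frame correspondent is ∀x ∀y ∀z (Rxy ∧ Ryz → Rxz).
(F1): condition met.
(F2): fails — Rca and Rab but not Rcb.
(F3): fails — Rno and Ron but not Rnn.
(F4): fails — R10 and R03 but not R13.

(F1)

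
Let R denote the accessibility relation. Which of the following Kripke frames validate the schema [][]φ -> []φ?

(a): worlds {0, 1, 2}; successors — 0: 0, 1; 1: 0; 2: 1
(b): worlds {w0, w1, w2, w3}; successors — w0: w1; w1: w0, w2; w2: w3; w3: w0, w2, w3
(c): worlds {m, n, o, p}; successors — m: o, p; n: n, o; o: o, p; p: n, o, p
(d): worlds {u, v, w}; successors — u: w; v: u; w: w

The schema corresponds to density: forall x forall y (Rxy -> exists z (Rxz & Rzy)).
(a): fails — R21 but no z with R2z and Rz1.
(b): fails — Rw1w2 but no z with Rw1z and Rzw2.
(c): condition met.
(d): fails — Rvu but no z with Rvz and Rzu.

(c)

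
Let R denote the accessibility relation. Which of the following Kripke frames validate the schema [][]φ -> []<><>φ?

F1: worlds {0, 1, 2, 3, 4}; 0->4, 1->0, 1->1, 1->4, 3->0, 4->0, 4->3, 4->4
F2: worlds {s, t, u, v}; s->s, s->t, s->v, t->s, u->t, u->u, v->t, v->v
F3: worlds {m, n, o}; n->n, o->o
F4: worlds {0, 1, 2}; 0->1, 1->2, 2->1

The schema corresponds to a generalized confluence (Geach) condition: forall x forall z (xRz -> exists w (x R^2 w & z R^2 w)).
F1: holds.
F2: holds.
F3: holds.
F4: fails — 0R1 but no w with 0R²w and 1R²w.

F1, F2, F3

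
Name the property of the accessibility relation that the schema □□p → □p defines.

Density

Suppose □□p→□p is valid. Take Rxy and set V(p)={w : xR²w}. Then □□p at x, so □p at x, so p at y, i.e. ∃z(Rxz∧Rzy).
Conversely, any frame satisfying ∀x ∀y (Rxy → ∃z (Rxz ∧ Rzy)) validates the schema.
So the correspondent is density.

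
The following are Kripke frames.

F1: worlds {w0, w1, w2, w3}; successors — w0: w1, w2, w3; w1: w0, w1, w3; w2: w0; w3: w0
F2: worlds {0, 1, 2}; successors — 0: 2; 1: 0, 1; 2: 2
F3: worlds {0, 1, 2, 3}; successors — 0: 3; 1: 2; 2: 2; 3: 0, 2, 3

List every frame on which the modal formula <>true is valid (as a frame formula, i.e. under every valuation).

This is the axiom for seriality; its first-order frame correspondent is forall x exists y Rxy.
F1: condition met.
F2: condition met.
F3: condition met.

F1, F2, F3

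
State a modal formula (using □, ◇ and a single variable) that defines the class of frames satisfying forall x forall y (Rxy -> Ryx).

A defining formula is p → □◇p (the B axiom).

p → □◇p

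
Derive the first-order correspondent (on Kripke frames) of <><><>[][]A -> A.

forall x forall y (x R^3 y -> exists w (y R^2 w & x = w))

This is a Sahlqvist (Geach-type) schema ◇^3□^2A → □^0◇^0A.
First-order correspondent: forall x forall y (x R^3 y -> exists w (y R^2 w & x = w)).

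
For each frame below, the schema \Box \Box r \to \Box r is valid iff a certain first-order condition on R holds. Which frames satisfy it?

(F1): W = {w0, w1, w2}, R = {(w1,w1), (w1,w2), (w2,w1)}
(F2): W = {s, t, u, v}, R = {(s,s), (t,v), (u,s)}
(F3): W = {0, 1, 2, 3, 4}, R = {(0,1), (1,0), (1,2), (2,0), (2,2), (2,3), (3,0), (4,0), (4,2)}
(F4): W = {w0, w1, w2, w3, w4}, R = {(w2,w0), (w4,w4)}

The schema corresponds to density: \forall x \forall y (Rxy \to \exists z (Rxz \wedge Rzy)).
(F1): holds.
(F2): fails — Rtv but no z with Rtz and Rzv.
(F3): fails — R01 but no z with R0z and Rz1.
(F4): fails — Rw2w0 but no z with Rw2z and Rzw0.

(F1)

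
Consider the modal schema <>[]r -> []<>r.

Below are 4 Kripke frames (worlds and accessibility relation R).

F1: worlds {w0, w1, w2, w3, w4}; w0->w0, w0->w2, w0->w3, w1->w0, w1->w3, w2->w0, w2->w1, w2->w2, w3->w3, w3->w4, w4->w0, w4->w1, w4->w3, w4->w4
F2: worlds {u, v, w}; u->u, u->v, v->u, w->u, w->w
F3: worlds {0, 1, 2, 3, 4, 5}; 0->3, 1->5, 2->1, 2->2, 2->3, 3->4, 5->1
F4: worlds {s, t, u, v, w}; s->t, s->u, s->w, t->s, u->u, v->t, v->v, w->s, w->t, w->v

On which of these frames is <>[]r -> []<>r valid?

F2

The schema corresponds to convergence: forall x forall y forall z (Rxy & Rxz -> exists w (Ryw & Rzw)).
F1: fails — Rw0w2 and Rw0w3 but w2 and w3 have no common successor.
F2: condition met.
F3: fails — R23 and R22 but 3 and 2 have no common successor.
F4: fails — Rsw and Rsu but w and u have no common successor.
Valid on: F2.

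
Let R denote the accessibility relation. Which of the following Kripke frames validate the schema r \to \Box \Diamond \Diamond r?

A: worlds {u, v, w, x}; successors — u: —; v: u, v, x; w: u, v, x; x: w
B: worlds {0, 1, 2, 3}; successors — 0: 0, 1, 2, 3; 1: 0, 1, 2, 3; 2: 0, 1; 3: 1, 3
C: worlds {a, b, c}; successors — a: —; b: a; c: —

B

Frame correspondent (Sahlqvist): \forall x \forall z (xRz \to \exists w (x = w \wedge z R^2 w)) — i.e. a generalized confluence (Geach) condition.
A: fails — vRu but no t with v=t and uR²t.
B: holds.
C: fails — bRa but no w with b=w and aR²w.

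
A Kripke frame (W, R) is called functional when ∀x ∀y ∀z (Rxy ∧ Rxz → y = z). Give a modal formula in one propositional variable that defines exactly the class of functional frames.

A defining formula is ◇q → □q (the CD axiom).

◇q → □q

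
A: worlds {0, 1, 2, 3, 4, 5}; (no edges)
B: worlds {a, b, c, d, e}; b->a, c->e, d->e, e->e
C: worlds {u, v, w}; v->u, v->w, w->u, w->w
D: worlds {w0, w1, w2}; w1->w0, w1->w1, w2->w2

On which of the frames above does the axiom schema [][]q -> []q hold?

A, C, D

Frame correspondent (Sahlqvist): forall x forall y (Rxy -> exists z (Rxz & Rzy)) — i.e. density.
A: holds.
B: fails — Rba but no z with Rbz and Rza.
C: holds.
D: holds.
Valid on: A, C, D.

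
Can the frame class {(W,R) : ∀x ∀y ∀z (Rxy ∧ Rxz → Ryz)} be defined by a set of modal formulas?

Definable; ◇q → □◇q defines it

Yes: it is the Euclidean property, defined by the 5 schema ◇q → □◇q.
Suppose ◇q→□◇q is valid. Take Rxy, Rxz and set V(q)={y}. Then ◇q at x, so □◇q at x, so ◇q at z, so some w with Rzw has q; w=y, i.e. Rzy. By symmetry of the argument, Ryz.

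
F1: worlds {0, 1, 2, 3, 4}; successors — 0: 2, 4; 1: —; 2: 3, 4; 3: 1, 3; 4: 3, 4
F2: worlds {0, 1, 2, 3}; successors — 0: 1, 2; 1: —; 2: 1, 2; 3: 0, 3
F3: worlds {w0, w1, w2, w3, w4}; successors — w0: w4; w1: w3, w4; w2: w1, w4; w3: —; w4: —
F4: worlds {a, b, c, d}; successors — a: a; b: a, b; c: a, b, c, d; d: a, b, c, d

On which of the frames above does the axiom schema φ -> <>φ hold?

The schema corresponds to reflexivity: forall x Rxx.
F1: fails — world 0 does not see itself.
F2: fails — world 0 does not see itself.
F3: fails — world w0 does not see itself.
F4: ✓.
Valid on: F4.

F4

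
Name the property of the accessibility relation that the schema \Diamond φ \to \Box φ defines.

partial functionality

This schema is the CD axiom.
It corresponds to partial functionality: \forall x \forall y \forall z (Rxy \wedge Rxz \to y = z).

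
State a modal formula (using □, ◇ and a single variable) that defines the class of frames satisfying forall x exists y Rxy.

□p → ◇p

The condition is seriality. The D schema □p → ◇p defines it.
Suppose □p→◇p is valid. At any x set V(p)=W. Then □p at x, so ◇p at x, so x has a successor.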